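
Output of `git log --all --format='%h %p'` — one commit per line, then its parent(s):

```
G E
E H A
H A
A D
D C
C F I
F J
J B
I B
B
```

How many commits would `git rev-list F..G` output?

7

Reachable from G: {A, B, C, D, E, F, G, H, I, J}.
Reachable from F: {B, F, J}.
In G's history but not F's: {A, C, D, E, G, H, I} — 7 commits.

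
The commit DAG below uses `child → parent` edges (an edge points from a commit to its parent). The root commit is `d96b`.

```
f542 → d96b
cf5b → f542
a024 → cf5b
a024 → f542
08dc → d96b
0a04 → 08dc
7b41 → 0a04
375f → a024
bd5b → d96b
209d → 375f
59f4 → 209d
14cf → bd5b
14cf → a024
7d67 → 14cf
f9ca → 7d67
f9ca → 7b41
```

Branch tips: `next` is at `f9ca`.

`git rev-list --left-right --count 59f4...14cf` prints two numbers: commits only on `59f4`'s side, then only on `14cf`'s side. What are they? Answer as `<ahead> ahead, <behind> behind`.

3 ahead, 2 behind

Reachable from 59f4: {209d, 375f, 59f4, a024, cf5b, d96b, f542}.
Reachable from 14cf: {14cf, a024, bd5b, cf5b, d96b, f542}.
Only in 59f4's history (ahead): {209d, 375f, 59f4} — 3.
Only in 14cf's history (behind): {14cf, bd5b} — 2.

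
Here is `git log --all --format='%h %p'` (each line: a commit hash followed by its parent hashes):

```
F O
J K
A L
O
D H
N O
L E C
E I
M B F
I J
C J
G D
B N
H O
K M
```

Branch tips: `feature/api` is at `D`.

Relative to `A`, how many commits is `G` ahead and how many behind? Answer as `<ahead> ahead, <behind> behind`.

Reachable from G: {D, G, H, O}.
Reachable from A: {A, B, C, E, F, I, J, K, L, M, N, O}.
Only in G's history (ahead): {D, G, H} — 3.
Only in A's history (behind): {A, B, C, E, F, I, J, K, L, M, N} — 11.

3 ahead, 11 behind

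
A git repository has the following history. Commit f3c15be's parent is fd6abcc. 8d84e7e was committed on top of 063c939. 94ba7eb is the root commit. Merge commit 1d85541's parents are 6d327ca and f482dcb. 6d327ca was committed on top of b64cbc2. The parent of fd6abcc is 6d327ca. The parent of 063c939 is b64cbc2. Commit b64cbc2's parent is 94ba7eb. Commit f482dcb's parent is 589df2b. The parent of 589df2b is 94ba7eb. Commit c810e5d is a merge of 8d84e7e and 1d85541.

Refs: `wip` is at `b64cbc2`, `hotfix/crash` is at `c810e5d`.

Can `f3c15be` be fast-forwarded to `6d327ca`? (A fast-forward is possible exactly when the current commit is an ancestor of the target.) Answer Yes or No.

No

A fast-forward from f3c15be to 6d327ca is possible iff f3c15be is an ancestor of 6d327ca.
Ancestors of 6d327ca: {6d327ca, 94ba7eb, b64cbc2}.
f3c15be is not among them, so fast-forward is not possible.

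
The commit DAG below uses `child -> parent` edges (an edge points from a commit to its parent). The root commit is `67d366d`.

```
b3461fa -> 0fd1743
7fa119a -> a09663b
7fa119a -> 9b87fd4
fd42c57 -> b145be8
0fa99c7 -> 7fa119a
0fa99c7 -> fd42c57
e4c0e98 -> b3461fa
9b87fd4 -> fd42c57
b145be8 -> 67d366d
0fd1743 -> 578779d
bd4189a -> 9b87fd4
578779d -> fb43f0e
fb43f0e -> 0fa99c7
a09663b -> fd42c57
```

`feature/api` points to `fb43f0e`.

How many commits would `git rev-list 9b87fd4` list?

4

Walking parent pointers from 9b87fd4: reachable set = {67d366d, 9b87fd4, b145be8, fd42c57}.
That is 4 commits.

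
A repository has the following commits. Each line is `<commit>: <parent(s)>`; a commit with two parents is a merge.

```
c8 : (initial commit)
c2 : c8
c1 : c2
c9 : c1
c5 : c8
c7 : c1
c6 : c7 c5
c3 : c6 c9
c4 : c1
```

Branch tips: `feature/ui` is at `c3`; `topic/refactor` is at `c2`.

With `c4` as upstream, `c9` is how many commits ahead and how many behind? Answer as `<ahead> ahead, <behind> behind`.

Reachable from c9: {c1, c2, c8, c9}.
Reachable from c4: {c1, c2, c4, c8}.
Only in c9's history (ahead): {c9} — 1.
Only in c4's history (behind): {c4} — 1.

1 ahead, 1 behind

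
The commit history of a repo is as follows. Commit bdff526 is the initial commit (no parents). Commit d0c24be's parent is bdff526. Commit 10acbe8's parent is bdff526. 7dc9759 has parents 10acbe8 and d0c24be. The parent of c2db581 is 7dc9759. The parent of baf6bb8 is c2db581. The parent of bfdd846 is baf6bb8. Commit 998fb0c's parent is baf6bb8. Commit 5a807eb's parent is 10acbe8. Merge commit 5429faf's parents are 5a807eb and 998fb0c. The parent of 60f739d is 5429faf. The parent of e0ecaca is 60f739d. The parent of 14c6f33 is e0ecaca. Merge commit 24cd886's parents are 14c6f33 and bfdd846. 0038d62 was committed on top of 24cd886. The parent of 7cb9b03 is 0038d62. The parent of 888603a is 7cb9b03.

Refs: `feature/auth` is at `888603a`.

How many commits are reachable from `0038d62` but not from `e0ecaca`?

Reachable from 0038d62: {0038d62, 10acbe8, 14c6f33, 24cd886, 5429faf, 5a807eb, 60f739d, 7dc9759, 998fb0c, baf6bb8, bdff526, bfdd846, c2db581, d0c24be, e0ecaca}.
Reachable from e0ecaca: {10acbe8, 5429faf, 5a807eb, 60f739d, 7dc9759, 998fb0c, baf6bb8, bdff526, c2db581, d0c24be, e0ecaca}.
In 0038d62's history but not e0ecaca's: {0038d62, 14c6f33, 24cd886, bfdd846} — 4 commits.

4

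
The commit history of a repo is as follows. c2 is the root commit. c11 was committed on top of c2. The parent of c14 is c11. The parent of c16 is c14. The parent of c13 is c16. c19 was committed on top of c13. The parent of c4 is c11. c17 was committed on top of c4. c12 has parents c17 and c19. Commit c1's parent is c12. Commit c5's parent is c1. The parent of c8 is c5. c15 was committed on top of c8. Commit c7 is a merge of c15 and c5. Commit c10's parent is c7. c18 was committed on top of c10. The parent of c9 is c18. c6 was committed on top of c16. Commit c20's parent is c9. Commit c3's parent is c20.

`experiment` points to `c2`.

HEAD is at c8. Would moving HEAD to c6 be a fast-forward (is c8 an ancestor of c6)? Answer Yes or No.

A fast-forward from c8 to c6 is possible iff c8 is an ancestor of c6.
Ancestors of c6: {c11, c14, c16, c2, c6}.
c8 is not among them, so fast-forward is not possible.

No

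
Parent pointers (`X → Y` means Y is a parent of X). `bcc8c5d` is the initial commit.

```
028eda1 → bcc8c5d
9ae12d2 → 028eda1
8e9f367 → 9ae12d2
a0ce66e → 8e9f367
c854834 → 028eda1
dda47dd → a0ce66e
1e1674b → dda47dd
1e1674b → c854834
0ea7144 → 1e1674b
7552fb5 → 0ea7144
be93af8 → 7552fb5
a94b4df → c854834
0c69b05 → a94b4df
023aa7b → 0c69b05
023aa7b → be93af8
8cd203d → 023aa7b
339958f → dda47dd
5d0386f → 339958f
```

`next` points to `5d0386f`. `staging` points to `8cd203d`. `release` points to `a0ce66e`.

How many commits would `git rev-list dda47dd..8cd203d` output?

9

Reachable from 8cd203d: {023aa7b, 028eda1, 0c69b05, 0ea7144, 1e1674b, 7552fb5, 8cd203d, 8e9f367, 9ae12d2, a0ce66e, a94b4df, bcc8c5d, be93af8, c854834, dda47dd}.
Reachable from dda47dd: {028eda1, 8e9f367, 9ae12d2, a0ce66e, bcc8c5d, dda47dd}.
In 8cd203d's history but not dda47dd's: {023aa7b, 0c69b05, 0ea7144, 1e1674b, 7552fb5, 8cd203d, a94b4df, be93af8, c854834} — 9 commits.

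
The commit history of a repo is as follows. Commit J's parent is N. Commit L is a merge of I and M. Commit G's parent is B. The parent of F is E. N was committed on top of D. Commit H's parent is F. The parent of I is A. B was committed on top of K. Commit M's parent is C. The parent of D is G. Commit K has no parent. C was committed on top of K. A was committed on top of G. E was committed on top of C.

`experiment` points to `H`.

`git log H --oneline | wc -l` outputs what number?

5

Walking parent pointers from H: reachable set = {C, E, F, H, K}.
That is 5 commits.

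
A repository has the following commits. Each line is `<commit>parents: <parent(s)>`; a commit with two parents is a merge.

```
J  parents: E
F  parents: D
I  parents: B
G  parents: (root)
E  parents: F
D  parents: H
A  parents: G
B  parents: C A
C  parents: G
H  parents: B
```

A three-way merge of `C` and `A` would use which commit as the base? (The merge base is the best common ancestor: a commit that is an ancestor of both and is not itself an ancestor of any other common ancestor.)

G

Ancestors of C: {C, G}.
Ancestors of A: {A, G}.
Common ancestors: {G}.
The only common ancestor is G, so it is the merge base.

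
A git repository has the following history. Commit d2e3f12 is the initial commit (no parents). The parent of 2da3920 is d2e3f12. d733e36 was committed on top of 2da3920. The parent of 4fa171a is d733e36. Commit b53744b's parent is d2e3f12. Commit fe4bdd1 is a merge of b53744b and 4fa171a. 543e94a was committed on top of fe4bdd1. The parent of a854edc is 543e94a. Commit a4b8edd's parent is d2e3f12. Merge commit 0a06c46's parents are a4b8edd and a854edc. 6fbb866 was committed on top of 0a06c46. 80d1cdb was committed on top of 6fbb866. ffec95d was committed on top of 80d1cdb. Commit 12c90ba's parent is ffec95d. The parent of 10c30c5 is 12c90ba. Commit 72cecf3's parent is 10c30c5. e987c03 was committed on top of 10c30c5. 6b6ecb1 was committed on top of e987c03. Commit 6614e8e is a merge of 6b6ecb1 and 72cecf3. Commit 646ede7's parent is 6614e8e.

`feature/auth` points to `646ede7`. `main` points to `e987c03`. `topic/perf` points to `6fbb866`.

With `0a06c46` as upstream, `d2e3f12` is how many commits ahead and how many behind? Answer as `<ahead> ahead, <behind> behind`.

Reachable from d2e3f12: {d2e3f12}.
Reachable from 0a06c46: {0a06c46, 2da3920, 4fa171a, 543e94a, a4b8edd, a854edc, b53744b, d2e3f12, d733e36, fe4bdd1}.
Only in d2e3f12's history (ahead): {} — 0.
Only in 0a06c46's history (behind): {0a06c46, 2da3920, 4fa171a, 543e94a, a4b8edd, a854edc, b53744b, d733e36, fe4bdd1} — 9.

0 ahead, 9 behind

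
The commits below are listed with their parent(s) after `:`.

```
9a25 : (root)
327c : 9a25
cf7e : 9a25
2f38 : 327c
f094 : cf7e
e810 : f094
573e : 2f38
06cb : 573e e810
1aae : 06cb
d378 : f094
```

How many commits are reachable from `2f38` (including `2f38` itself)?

3

Walking parent pointers from 2f38: reachable set = {2f38, 327c, 9a25}.
That is 3 commits.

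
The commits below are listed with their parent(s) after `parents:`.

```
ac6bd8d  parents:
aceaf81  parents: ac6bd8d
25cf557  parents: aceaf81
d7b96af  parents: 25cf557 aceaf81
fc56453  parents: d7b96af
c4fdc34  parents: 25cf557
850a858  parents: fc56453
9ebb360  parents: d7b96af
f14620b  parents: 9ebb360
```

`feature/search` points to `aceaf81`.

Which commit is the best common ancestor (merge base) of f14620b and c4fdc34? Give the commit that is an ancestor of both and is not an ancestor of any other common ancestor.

Ancestors of f14620b: {25cf557, 9ebb360, ac6bd8d, aceaf81, d7b96af, f14620b}.
Ancestors of c4fdc34: {25cf557, ac6bd8d, aceaf81, c4fdc34}.
Common ancestors: {25cf557, ac6bd8d, aceaf81}.
Among these, 25cf557 is not an ancestor of any other common ancestor — it is the merge base.

25cf557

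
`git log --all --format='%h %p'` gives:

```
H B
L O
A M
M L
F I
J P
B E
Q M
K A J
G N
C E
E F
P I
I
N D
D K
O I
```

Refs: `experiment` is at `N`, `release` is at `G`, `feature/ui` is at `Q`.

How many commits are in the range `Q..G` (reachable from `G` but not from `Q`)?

7

Reachable from G: {A, D, G, I, J, K, L, M, N, O, P}.
Reachable from Q: {I, L, M, O, Q}.
In G's history but not Q's: {A, D, G, J, K, N, P} — 7 commits.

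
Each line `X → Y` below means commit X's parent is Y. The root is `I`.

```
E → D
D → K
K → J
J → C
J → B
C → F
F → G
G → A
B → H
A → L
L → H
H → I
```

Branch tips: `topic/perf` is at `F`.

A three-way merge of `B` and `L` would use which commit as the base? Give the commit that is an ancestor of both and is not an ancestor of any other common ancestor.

H

Ancestors of B: {B, H, I}.
Ancestors of L: {H, I, L}.
Common ancestors: {H, I}.
Among these, H is not an ancestor of any other common ancestor — it is the merge base.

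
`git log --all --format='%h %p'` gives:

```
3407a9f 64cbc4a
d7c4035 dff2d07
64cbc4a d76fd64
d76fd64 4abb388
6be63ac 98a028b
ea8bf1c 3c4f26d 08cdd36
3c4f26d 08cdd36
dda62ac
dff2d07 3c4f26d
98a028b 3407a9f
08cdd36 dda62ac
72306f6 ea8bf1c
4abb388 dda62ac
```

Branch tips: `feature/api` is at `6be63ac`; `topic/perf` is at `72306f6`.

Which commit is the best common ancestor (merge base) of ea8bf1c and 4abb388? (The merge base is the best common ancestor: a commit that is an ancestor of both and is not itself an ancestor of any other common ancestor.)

Ancestors of ea8bf1c: {08cdd36, 3c4f26d, dda62ac, ea8bf1c}.
Ancestors of 4abb388: {4abb388, dda62ac}.
Common ancestors: {dda62ac}.
The only common ancestor is dda62ac, so it is the merge base.

dda62ac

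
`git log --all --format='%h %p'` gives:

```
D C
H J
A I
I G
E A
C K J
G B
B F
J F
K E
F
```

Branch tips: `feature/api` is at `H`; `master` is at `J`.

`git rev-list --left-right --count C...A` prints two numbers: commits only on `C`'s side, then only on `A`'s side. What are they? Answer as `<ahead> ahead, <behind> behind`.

Reachable from C: {A, B, C, E, F, G, I, J, K}.
Reachable from A: {A, B, F, G, I}.
Only in C's history (ahead): {C, E, J, K} — 4.
Only in A's history (behind): {} — 0.

4 ahead, 0 behind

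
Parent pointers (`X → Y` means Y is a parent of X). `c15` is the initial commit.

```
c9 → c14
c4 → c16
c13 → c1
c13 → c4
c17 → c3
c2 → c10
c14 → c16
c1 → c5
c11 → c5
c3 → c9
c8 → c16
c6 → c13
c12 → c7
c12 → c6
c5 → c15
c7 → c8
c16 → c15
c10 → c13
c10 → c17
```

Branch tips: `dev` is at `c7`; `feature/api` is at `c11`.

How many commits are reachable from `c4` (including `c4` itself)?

3

Walking parent pointers from c4: reachable set = {c15, c16, c4}.
That is 3 commits.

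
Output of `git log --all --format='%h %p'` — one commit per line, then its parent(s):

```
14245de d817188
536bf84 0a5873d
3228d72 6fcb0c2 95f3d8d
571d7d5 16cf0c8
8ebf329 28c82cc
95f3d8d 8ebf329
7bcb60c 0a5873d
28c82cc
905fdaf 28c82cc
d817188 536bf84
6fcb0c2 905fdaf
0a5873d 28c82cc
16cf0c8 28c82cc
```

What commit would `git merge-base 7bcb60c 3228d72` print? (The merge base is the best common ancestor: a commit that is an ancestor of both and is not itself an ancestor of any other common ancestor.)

28c82cc

Ancestors of 7bcb60c: {0a5873d, 28c82cc, 7bcb60c}.
Ancestors of 3228d72: {28c82cc, 3228d72, 6fcb0c2, 8ebf329, 905fdaf, 95f3d8d}.
Common ancestors: {28c82cc}.
The only common ancestor is 28c82cc, so it is the merge base.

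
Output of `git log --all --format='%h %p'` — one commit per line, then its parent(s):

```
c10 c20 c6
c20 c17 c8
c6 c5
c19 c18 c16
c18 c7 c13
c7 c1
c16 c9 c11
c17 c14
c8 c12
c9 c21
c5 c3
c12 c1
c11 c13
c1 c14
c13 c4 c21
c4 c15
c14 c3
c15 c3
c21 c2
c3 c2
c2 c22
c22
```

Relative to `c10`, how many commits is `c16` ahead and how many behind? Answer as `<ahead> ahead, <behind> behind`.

7 ahead, 9 behind

Reachable from c16: {c11, c13, c15, c16, c2, c21, c22, c3, c4, c9}.
Reachable from c10: {c1, c10, c12, c14, c17, c2, c20, c22, c3, c5, c6, c8}.
Only in c16's history (ahead): {c11, c13, c15, c16, c21, c4, c9} — 7.
Only in c10's history (behind): {c1, c10, c12, c14, c17, c20, c5, c6, c8} — 9.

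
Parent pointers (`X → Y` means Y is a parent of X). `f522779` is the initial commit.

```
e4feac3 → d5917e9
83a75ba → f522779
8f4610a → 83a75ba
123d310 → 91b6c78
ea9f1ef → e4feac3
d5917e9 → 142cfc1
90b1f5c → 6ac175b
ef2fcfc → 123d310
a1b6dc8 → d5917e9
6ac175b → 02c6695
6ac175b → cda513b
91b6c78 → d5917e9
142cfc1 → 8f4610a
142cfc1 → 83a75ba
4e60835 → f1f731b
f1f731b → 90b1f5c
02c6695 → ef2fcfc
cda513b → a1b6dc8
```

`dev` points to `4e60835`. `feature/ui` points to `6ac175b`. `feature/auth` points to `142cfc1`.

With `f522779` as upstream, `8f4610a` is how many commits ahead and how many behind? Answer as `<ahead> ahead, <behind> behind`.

2 ahead, 0 behind

Reachable from 8f4610a: {83a75ba, 8f4610a, f522779}.
Reachable from f522779: {f522779}.
Only in 8f4610a's history (ahead): {83a75ba, 8f4610a} — 2.
Only in f522779's history (behind): {} — 0.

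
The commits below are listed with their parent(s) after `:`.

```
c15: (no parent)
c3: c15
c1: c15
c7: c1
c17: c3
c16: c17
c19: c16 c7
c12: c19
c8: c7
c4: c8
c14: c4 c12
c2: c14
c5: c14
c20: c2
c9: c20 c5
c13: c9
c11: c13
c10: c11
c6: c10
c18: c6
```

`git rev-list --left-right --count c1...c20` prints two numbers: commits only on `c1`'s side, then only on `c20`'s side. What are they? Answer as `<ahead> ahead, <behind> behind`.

Reachable from c1: {c1, c15}.
Reachable from c20: {c1, c12, c14, c15, c16, c17, c19, c2, c20, c3, c4, c7, c8}.
Only in c1's history (ahead): {} — 0.
Only in c20's history (behind): {c12, c14, c16, c17, c19, c2, c20, c3, c4, c7, c8} — 11.

0 ahead, 11 behind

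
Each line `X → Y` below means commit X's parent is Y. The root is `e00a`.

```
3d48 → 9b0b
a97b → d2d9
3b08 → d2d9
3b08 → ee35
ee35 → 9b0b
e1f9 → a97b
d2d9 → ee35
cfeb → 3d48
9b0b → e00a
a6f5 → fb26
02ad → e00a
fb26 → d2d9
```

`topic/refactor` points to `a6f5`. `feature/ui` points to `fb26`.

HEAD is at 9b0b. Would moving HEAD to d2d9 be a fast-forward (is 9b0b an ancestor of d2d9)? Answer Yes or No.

Yes

A fast-forward from 9b0b to d2d9 is possible iff 9b0b is an ancestor of d2d9.
Ancestors of d2d9: {9b0b, d2d9, e00a, ee35}.
9b0b is among them, so fast-forward is possible.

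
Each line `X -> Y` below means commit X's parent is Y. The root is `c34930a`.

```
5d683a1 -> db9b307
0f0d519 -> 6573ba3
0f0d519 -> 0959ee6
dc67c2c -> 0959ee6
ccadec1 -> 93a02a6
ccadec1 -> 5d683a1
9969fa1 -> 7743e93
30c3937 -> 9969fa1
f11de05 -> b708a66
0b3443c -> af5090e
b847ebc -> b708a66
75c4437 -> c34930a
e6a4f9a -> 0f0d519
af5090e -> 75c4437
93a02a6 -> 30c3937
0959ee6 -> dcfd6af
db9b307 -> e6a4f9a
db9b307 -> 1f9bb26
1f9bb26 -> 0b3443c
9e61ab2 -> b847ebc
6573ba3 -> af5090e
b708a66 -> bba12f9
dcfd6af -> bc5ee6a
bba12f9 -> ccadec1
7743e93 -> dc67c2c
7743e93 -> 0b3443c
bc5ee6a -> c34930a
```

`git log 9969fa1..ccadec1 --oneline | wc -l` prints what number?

9

Reachable from ccadec1: {0959ee6, 0b3443c, 0f0d519, 1f9bb26, 30c3937, 5d683a1, 6573ba3, 75c4437, 7743e93, 93a02a6, 9969fa1, af5090e, bc5ee6a, c34930a, ccadec1, db9b307, dc67c2c, dcfd6af, e6a4f9a}.
Reachable from 9969fa1: {0959ee6, 0b3443c, 75c4437, 7743e93, 9969fa1, af5090e, bc5ee6a, c34930a, dc67c2c, dcfd6af}.
In ccadec1's history but not 9969fa1's: {0f0d519, 1f9bb26, 30c3937, 5d683a1, 6573ba3, 93a02a6, ccadec1, db9b307, e6a4f9a} — 9 commits.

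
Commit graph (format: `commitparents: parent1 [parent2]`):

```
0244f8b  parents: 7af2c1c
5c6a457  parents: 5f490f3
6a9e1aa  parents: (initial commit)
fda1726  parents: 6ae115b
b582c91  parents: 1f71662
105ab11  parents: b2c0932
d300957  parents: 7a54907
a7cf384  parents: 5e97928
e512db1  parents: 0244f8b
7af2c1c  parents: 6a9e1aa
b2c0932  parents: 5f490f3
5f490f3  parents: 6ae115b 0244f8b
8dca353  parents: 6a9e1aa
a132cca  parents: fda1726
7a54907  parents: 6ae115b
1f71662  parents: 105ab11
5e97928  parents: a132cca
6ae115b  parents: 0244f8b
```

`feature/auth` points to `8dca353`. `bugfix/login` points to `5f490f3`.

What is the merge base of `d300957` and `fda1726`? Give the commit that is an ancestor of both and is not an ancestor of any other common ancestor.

Ancestors of d300957: {0244f8b, 6a9e1aa, 6ae115b, 7a54907, 7af2c1c, d300957}.
Ancestors of fda1726: {0244f8b, 6a9e1aa, 6ae115b, 7af2c1c, fda1726}.
Common ancestors: {0244f8b, 6a9e1aa, 6ae115b, 7af2c1c}.
Among these, 6ae115b is not an ancestor of any other common ancestor — it is the merge base.

6ae115b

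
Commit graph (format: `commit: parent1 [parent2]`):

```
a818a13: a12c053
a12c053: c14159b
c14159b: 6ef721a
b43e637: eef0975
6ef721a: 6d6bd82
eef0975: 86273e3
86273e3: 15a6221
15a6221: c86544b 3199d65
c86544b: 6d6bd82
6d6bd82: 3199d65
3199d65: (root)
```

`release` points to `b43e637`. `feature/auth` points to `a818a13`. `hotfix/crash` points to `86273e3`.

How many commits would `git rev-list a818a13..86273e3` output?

3

Reachable from 86273e3: {15a6221, 3199d65, 6d6bd82, 86273e3, c86544b}.
Reachable from a818a13: {3199d65, 6d6bd82, 6ef721a, a12c053, a818a13, c14159b}.
In 86273e3's history but not a818a13's: {15a6221, 86273e3, c86544b} — 3 commits.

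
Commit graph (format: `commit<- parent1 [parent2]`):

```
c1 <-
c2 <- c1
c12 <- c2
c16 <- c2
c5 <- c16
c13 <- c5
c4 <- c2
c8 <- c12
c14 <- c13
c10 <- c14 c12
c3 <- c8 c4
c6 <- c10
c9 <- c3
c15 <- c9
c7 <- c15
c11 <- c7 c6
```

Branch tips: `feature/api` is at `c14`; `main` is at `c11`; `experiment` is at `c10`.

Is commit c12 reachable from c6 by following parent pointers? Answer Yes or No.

Ancestors of c6 (commits reachable by following parents): {c1, c10, c12, c13, c14, c16, c2, c5, c6}.
c12 is in that set, so it is an ancestor of c6.

Yes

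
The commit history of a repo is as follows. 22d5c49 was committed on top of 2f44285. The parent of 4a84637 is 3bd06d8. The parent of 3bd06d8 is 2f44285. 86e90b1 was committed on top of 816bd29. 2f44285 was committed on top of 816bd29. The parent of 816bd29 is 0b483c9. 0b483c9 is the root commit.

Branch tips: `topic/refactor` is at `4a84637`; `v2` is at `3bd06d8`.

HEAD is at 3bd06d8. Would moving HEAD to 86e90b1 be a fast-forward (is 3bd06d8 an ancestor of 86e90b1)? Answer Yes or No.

A fast-forward from 3bd06d8 to 86e90b1 is possible iff 3bd06d8 is an ancestor of 86e90b1.
Ancestors of 86e90b1: {0b483c9, 816bd29, 86e90b1}.
3bd06d8 is not among them, so fast-forward is not possible.

No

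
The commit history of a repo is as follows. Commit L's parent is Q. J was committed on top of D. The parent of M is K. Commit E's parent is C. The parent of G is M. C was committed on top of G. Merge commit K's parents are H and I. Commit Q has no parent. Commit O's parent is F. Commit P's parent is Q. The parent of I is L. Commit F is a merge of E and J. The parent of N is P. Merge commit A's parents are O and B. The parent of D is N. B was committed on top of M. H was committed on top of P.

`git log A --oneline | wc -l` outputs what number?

Walking parent pointers from A: reachable set = {A, B, C, D, E, F, G, H, I, J, K, L, M, N, O, P, Q}.
That is 17 commits.

17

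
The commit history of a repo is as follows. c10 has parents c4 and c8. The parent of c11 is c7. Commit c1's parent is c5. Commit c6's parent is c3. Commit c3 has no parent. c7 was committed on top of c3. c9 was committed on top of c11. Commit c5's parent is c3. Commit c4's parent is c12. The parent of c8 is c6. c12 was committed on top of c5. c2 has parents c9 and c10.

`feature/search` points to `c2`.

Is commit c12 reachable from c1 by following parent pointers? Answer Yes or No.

Ancestors of c1: {c1, c3, c5}.
c12 is not in that set, so it is not an ancestor of c1.

No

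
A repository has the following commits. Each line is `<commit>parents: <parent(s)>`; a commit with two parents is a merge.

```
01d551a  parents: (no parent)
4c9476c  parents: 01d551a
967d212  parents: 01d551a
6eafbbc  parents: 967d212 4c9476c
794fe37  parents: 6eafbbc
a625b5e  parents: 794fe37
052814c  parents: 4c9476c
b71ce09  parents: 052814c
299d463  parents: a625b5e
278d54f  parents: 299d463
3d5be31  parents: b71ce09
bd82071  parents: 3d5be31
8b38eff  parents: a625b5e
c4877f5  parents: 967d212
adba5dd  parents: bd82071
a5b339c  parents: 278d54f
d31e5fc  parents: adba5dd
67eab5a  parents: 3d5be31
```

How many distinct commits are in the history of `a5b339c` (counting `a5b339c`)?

9

Walking parent pointers from a5b339c: reachable set = {01d551a, 278d54f, 299d463, 4c9476c, 6eafbbc, 794fe37, 967d212, a5b339c, a625b5e}.
That is 9 commits.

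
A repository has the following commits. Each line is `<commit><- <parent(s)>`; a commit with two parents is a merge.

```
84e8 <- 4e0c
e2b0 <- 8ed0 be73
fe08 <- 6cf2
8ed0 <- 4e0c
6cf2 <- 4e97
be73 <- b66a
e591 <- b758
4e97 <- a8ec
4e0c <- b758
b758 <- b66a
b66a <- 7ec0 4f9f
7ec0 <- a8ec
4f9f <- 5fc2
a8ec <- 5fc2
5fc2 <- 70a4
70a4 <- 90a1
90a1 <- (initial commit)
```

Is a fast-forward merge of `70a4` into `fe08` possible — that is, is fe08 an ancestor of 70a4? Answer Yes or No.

A fast-forward from fe08 to 70a4 is possible iff fe08 is an ancestor of 70a4.
Ancestors of 70a4: {70a4, 90a1}.
fe08 is not among them, so fast-forward is not possible.

No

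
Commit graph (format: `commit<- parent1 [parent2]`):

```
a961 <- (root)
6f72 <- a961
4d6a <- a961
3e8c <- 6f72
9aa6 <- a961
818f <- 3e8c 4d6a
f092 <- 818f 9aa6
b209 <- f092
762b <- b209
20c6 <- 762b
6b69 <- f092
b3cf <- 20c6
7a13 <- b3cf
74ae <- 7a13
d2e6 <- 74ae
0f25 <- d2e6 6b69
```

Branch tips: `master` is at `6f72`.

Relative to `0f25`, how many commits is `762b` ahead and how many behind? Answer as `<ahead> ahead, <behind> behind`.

Reachable from 762b: {3e8c, 4d6a, 6f72, 762b, 818f, 9aa6, a961, b209, f092}.
Reachable from 0f25: {0f25, 20c6, 3e8c, 4d6a, 6b69, 6f72, 74ae, 762b, 7a13, 818f, 9aa6, a961, b209, b3cf, d2e6, f092}.
Only in 762b's history (ahead): {} — 0.
Only in 0f25's history (behind): {0f25, 20c6, 6b69, 74ae, 7a13, b3cf, d2e6} — 7.

0 ahead, 7 behind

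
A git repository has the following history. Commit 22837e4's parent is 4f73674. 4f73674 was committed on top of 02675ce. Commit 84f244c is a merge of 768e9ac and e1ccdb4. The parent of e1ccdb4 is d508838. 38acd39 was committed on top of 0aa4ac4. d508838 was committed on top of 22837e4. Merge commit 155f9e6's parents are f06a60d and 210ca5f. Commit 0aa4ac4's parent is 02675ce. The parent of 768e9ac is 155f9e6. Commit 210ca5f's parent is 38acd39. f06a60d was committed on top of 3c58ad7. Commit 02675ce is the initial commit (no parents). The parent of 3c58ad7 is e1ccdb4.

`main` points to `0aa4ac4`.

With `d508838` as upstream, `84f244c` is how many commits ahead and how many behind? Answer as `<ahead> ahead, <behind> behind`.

Reachable from 84f244c: {02675ce, 0aa4ac4, 155f9e6, 210ca5f, 22837e4, 38acd39, 3c58ad7, 4f73674, 768e9ac, 84f244c, d508838, e1ccdb4, f06a60d}.
Reachable from d508838: {02675ce, 22837e4, 4f73674, d508838}.
Only in 84f244c's history (ahead): {0aa4ac4, 155f9e6, 210ca5f, 38acd39, 3c58ad7, 768e9ac, 84f244c, e1ccdb4, f06a60d} — 9.
Only in d508838's history (behind): {} — 0.

9 ahead, 0 behind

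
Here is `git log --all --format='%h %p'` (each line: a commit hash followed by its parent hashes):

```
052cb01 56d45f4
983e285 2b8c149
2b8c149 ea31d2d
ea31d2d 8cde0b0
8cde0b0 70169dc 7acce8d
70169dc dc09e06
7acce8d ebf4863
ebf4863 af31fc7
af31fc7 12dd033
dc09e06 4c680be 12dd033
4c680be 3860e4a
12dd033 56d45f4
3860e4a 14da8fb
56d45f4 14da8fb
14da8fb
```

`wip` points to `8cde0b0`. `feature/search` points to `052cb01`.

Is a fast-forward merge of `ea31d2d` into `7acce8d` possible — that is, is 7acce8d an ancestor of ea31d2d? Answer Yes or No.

Yes

A fast-forward from 7acce8d to ea31d2d is possible iff 7acce8d is an ancestor of ea31d2d.
Ancestors of ea31d2d: {12dd033, 14da8fb, 3860e4a, 4c680be, 56d45f4, 70169dc, 7acce8d, 8cde0b0, af31fc7, dc09e06, ea31d2d, ebf4863}.
7acce8d is among them, so fast-forward is possible.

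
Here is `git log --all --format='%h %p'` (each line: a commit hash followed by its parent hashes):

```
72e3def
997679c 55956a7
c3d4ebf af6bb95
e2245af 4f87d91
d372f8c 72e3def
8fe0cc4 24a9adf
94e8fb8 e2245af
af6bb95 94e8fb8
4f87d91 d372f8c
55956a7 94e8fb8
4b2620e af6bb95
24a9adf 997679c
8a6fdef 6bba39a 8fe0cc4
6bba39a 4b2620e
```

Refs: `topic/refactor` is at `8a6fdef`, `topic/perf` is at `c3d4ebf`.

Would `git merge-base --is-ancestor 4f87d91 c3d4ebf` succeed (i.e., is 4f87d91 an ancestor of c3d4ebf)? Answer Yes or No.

Yes

Ancestors of c3d4ebf (commits reachable by following parents): {4f87d91, 72e3def, 94e8fb8, af6bb95, c3d4ebf, d372f8c, e2245af}.
4f87d91 is in that set, so it is an ancestor of c3d4ebf.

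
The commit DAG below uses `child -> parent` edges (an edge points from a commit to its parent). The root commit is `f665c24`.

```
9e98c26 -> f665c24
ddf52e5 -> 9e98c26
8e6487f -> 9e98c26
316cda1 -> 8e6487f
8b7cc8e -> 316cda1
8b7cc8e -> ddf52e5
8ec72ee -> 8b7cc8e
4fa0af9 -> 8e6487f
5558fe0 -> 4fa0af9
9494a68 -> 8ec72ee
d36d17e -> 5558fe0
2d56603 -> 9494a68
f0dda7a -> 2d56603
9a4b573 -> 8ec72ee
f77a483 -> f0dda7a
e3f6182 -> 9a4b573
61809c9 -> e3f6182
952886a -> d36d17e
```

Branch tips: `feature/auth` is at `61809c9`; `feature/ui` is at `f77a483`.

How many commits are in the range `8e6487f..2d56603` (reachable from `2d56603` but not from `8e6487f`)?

Reachable from 2d56603: {2d56603, 316cda1, 8b7cc8e, 8e6487f, 8ec72ee, 9494a68, 9e98c26, ddf52e5, f665c24}.
Reachable from 8e6487f: {8e6487f, 9e98c26, f665c24}.
In 2d56603's history but not 8e6487f's: {2d56603, 316cda1, 8b7cc8e, 8ec72ee, 9494a68, ddf52e5} — 6 commits.

6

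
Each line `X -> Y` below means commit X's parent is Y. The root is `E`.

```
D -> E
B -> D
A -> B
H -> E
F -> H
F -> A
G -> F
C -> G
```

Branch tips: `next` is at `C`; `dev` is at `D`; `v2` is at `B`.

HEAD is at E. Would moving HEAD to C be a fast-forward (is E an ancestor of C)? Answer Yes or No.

Yes

A fast-forward from E to C is possible iff E is an ancestor of C.
Ancestors of C: {A, B, C, D, E, F, G, H}.
E is among them, so fast-forward is possible.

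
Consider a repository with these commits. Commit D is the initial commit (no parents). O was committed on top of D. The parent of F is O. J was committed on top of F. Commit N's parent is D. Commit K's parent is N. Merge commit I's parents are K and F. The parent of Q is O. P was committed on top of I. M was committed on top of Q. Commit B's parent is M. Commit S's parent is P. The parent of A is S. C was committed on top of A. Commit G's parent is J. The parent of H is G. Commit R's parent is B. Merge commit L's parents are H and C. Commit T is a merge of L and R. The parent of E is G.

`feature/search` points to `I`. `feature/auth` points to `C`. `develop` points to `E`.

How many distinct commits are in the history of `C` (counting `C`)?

10

Walking parent pointers from C: reachable set = {A, C, D, F, I, K, N, O, P, S}.
That is 10 commits.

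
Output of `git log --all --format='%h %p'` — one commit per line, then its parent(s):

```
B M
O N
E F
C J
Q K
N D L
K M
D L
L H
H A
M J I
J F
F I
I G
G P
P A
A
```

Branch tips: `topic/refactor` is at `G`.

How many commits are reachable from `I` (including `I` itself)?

Walking parent pointers from I: reachable set = {A, G, I, P}.
That is 4 commits.

4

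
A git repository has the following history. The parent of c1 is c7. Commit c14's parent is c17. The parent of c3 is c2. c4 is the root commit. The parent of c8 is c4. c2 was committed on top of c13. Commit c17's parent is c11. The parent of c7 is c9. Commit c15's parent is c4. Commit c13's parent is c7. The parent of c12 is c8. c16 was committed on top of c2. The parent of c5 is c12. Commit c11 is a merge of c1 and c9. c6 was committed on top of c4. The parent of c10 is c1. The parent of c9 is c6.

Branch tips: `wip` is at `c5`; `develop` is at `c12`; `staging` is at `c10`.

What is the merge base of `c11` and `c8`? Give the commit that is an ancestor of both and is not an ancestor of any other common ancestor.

c4

Ancestors of c11: {c1, c11, c4, c6, c7, c9}.
Ancestors of c8: {c4, c8}.
Common ancestors: {c4}.
The only common ancestor is c4, so it is the merge base.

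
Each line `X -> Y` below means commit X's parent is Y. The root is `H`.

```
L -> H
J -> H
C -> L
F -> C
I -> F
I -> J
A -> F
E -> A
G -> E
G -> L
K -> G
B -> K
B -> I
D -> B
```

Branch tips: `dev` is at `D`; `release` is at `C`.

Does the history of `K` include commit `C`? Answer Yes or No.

Ancestors of K (commits reachable by following parents): {A, C, E, F, G, H, K, L}.
C is in that set, so it is an ancestor of K.

Yes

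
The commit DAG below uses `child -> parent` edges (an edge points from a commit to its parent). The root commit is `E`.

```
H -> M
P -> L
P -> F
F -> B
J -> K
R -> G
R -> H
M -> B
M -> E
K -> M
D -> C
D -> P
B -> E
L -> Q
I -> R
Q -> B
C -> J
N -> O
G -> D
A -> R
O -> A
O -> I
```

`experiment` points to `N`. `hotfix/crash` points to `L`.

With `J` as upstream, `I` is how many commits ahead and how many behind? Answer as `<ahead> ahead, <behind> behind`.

10 ahead, 0 behind

Reachable from I: {B, C, D, E, F, G, H, I, J, K, L, M, P, Q, R}.
Reachable from J: {B, E, J, K, M}.
Only in I's history (ahead): {C, D, F, G, H, I, L, P, Q, R} — 10.
Only in J's history (behind): {} — 0.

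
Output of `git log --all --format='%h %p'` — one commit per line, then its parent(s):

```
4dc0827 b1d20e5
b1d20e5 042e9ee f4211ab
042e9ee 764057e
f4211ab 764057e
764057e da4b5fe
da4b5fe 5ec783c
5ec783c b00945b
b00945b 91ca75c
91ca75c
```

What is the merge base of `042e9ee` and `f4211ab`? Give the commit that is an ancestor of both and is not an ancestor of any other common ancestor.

Ancestors of 042e9ee: {042e9ee, 5ec783c, 764057e, 91ca75c, b00945b, da4b5fe}.
Ancestors of f4211ab: {5ec783c, 764057e, 91ca75c, b00945b, da4b5fe, f4211ab}.
Common ancestors: {5ec783c, 764057e, 91ca75c, b00945b, da4b5fe}.
Among these, 764057e is not an ancestor of any other common ancestor — it is the merge base.

764057e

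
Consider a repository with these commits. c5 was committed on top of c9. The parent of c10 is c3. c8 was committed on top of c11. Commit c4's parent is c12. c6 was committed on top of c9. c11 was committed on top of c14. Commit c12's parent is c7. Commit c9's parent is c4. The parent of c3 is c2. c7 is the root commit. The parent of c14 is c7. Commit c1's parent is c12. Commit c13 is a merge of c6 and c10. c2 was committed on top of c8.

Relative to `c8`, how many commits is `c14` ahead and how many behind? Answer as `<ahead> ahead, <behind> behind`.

0 ahead, 2 behind

Reachable from c14: {c14, c7}.
Reachable from c8: {c11, c14, c7, c8}.
Only in c14's history (ahead): {} — 0.
Only in c8's history (behind): {c11, c8} — 2.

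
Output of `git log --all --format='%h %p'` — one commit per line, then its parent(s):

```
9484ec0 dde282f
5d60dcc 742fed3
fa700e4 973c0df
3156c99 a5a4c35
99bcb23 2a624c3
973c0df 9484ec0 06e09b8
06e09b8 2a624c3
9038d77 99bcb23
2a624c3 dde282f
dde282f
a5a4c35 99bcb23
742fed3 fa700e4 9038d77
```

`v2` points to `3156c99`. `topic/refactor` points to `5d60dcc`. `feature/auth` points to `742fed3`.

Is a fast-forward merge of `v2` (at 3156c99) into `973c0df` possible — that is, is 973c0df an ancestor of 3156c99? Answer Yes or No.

No

A fast-forward from 973c0df to 3156c99 is possible iff 973c0df is an ancestor of 3156c99.
Ancestors of 3156c99: {2a624c3, 3156c99, 99bcb23, a5a4c35, dde282f}.
973c0df is not among them, so fast-forward is not possible.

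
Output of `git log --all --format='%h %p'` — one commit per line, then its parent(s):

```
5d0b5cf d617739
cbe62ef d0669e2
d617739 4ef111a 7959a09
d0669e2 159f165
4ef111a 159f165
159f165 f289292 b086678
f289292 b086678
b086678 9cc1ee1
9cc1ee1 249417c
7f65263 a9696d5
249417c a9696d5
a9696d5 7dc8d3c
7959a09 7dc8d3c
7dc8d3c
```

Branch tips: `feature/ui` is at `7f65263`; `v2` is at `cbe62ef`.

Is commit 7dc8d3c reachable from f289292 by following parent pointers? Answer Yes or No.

Ancestors of f289292 (commits reachable by following parents): {249417c, 7dc8d3c, 9cc1ee1, a9696d5, b086678, f289292}.
7dc8d3c is in that set, so it is an ancestor of f289292.

Yes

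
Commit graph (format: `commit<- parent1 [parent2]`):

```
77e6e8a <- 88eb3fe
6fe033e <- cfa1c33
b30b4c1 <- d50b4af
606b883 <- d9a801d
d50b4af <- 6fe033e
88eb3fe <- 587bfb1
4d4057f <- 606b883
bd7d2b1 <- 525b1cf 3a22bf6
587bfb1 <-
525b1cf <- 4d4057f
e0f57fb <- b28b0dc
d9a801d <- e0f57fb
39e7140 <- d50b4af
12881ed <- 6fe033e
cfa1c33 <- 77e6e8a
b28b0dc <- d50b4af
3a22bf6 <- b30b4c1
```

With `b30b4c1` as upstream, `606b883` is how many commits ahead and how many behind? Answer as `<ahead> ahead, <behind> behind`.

Reachable from 606b883: {587bfb1, 606b883, 6fe033e, 77e6e8a, 88eb3fe, b28b0dc, cfa1c33, d50b4af, d9a801d, e0f57fb}.
Reachable from b30b4c1: {587bfb1, 6fe033e, 77e6e8a, 88eb3fe, b30b4c1, cfa1c33, d50b4af}.
Only in 606b883's history (ahead): {606b883, b28b0dc, d9a801d, e0f57fb} — 4.
Only in b30b4c1's history (behind): {b30b4c1} — 1.

4 ahead, 1 behind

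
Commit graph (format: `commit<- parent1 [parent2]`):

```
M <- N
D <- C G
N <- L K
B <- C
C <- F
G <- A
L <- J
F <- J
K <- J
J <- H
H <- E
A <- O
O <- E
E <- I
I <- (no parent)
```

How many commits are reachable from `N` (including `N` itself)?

7

Walking parent pointers from N: reachable set = {E, H, I, J, K, L, N}.
That is 7 commits.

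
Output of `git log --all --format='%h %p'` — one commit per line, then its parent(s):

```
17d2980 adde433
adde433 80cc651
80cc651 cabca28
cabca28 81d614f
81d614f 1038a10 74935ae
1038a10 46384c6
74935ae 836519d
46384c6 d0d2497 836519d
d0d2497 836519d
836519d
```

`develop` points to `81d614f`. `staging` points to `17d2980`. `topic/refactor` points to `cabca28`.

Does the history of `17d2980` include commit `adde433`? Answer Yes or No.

Yes

Ancestors of 17d2980 (commits reachable by following parents): {1038a10, 17d2980, 46384c6, 74935ae, 80cc651, 81d614f, 836519d, adde433, cabca28, d0d2497}.
adde433 is in that set, so it is an ancestor of 17d2980.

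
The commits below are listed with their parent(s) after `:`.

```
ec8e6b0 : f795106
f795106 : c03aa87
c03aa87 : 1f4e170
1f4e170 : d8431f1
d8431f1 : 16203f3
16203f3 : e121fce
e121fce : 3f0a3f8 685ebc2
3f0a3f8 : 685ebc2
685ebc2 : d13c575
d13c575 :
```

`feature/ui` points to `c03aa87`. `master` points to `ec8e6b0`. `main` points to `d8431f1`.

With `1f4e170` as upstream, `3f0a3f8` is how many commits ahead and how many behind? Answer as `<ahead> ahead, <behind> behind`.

0 ahead, 4 behind

Reachable from 3f0a3f8: {3f0a3f8, 685ebc2, d13c575}.
Reachable from 1f4e170: {16203f3, 1f4e170, 3f0a3f8, 685ebc2, d13c575, d8431f1, e121fce}.
Only in 3f0a3f8's history (ahead): {} — 0.
Only in 1f4e170's history (behind): {16203f3, 1f4e170, d8431f1, e121fce} — 4.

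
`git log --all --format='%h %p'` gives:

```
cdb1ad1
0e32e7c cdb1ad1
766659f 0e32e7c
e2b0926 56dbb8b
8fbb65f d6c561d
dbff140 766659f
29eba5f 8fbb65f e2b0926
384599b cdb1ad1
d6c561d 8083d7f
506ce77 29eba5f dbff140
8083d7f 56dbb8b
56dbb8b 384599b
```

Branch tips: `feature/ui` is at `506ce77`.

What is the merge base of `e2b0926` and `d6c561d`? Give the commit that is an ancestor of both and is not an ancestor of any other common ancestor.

56dbb8b

Ancestors of e2b0926: {384599b, 56dbb8b, cdb1ad1, e2b0926}.
Ancestors of d6c561d: {384599b, 56dbb8b, 8083d7f, cdb1ad1, d6c561d}.
Common ancestors: {384599b, 56dbb8b, cdb1ad1}.
Among these, 56dbb8b is not an ancestor of any other common ancestor — it is the merge base.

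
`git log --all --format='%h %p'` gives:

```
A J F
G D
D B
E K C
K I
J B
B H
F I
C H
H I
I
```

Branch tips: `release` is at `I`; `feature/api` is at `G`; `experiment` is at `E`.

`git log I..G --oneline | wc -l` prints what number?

Reachable from G: {B, D, G, H, I}.
Reachable from I: {I}.
In G's history but not I's: {B, D, G, H} — 4 commits.

4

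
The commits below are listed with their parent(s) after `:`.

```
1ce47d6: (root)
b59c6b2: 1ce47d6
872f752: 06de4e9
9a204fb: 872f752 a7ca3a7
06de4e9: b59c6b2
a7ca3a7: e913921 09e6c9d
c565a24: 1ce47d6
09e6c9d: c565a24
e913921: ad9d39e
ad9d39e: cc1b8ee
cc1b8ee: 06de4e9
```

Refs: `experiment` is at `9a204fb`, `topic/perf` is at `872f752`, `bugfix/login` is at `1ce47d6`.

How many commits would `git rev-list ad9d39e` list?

Walking parent pointers from ad9d39e: reachable set = {06de4e9, 1ce47d6, ad9d39e, b59c6b2, cc1b8ee}.
That is 5 commits.

5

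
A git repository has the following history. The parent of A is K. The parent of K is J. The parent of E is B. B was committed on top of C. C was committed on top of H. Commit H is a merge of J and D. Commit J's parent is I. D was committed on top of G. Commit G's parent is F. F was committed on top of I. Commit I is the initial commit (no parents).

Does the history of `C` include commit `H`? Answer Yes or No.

Yes

Ancestors of C (commits reachable by following parents): {C, D, F, G, H, I, J}.
H is in that set, so it is an ancestor of C.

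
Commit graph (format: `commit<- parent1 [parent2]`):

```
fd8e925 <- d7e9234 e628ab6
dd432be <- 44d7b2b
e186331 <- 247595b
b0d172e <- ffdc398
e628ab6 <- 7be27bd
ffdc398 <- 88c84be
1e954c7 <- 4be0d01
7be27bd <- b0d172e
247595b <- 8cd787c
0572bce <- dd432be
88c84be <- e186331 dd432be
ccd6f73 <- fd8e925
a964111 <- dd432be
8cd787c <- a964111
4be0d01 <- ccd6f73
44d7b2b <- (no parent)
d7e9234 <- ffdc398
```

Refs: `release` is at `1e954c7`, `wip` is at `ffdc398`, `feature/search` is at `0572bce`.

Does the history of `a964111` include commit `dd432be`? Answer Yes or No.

Yes

Ancestors of a964111 (commits reachable by following parents): {44d7b2b, a964111, dd432be}.
dd432be is in that set, so it is an ancestor of a964111.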